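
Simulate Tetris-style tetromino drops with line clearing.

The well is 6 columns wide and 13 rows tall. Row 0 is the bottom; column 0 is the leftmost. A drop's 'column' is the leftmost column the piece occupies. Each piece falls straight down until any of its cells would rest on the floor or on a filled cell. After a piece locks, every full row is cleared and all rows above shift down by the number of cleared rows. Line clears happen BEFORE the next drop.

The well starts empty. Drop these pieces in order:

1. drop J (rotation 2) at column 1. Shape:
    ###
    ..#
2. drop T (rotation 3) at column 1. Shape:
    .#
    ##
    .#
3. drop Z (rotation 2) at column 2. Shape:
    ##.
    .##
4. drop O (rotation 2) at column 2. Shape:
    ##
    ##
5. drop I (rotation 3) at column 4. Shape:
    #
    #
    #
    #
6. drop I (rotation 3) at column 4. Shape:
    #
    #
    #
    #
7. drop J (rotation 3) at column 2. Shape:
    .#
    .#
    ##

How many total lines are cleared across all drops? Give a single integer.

Answer: 0

Derivation:
Drop 1: J rot2 at col 1 lands with bottom-row=0; cleared 0 line(s) (total 0); column heights now [0 2 2 2 0 0], max=2
Drop 2: T rot3 at col 1 lands with bottom-row=2; cleared 0 line(s) (total 0); column heights now [0 4 5 2 0 0], max=5
Drop 3: Z rot2 at col 2 lands with bottom-row=4; cleared 0 line(s) (total 0); column heights now [0 4 6 6 5 0], max=6
Drop 4: O rot2 at col 2 lands with bottom-row=6; cleared 0 line(s) (total 0); column heights now [0 4 8 8 5 0], max=8
Drop 5: I rot3 at col 4 lands with bottom-row=5; cleared 0 line(s) (total 0); column heights now [0 4 8 8 9 0], max=9
Drop 6: I rot3 at col 4 lands with bottom-row=9; cleared 0 line(s) (total 0); column heights now [0 4 8 8 13 0], max=13
Drop 7: J rot3 at col 2 lands with bottom-row=8; cleared 0 line(s) (total 0); column heights now [0 4 9 11 13 0], max=13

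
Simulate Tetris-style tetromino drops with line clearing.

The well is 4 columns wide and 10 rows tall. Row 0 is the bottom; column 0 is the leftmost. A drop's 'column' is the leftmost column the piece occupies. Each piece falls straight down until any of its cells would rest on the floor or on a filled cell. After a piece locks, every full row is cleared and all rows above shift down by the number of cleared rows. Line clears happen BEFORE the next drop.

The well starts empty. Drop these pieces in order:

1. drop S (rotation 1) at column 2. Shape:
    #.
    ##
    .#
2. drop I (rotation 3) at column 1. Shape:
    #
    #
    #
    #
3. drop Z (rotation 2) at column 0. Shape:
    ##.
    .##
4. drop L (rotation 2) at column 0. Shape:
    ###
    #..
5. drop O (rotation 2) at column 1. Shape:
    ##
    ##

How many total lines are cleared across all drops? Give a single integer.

Answer: 0

Derivation:
Drop 1: S rot1 at col 2 lands with bottom-row=0; cleared 0 line(s) (total 0); column heights now [0 0 3 2], max=3
Drop 2: I rot3 at col 1 lands with bottom-row=0; cleared 0 line(s) (total 0); column heights now [0 4 3 2], max=4
Drop 3: Z rot2 at col 0 lands with bottom-row=4; cleared 0 line(s) (total 0); column heights now [6 6 5 2], max=6
Drop 4: L rot2 at col 0 lands with bottom-row=6; cleared 0 line(s) (total 0); column heights now [8 8 8 2], max=8
Drop 5: O rot2 at col 1 lands with bottom-row=8; cleared 0 line(s) (total 0); column heights now [8 10 10 2], max=10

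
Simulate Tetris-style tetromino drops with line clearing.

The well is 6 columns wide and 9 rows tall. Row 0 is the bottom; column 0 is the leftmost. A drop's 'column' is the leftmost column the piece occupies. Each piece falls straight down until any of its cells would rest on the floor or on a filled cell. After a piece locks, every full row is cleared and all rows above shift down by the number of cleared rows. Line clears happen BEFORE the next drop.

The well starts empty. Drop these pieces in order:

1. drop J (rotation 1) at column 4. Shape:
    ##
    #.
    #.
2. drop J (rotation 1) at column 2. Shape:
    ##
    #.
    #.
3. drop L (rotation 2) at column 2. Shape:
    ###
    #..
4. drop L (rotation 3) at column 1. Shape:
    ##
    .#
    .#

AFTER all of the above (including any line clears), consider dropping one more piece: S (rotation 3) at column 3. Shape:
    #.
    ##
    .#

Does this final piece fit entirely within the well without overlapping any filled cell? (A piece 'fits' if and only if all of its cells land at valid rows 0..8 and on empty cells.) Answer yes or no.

Answer: yes

Derivation:
Drop 1: J rot1 at col 4 lands with bottom-row=0; cleared 0 line(s) (total 0); column heights now [0 0 0 0 3 3], max=3
Drop 2: J rot1 at col 2 lands with bottom-row=0; cleared 0 line(s) (total 0); column heights now [0 0 3 3 3 3], max=3
Drop 3: L rot2 at col 2 lands with bottom-row=3; cleared 0 line(s) (total 0); column heights now [0 0 5 5 5 3], max=5
Drop 4: L rot3 at col 1 lands with bottom-row=5; cleared 0 line(s) (total 0); column heights now [0 8 8 5 5 3], max=8
Test piece S rot3 at col 3 (width 2): heights before test = [0 8 8 5 5 3]; fits = True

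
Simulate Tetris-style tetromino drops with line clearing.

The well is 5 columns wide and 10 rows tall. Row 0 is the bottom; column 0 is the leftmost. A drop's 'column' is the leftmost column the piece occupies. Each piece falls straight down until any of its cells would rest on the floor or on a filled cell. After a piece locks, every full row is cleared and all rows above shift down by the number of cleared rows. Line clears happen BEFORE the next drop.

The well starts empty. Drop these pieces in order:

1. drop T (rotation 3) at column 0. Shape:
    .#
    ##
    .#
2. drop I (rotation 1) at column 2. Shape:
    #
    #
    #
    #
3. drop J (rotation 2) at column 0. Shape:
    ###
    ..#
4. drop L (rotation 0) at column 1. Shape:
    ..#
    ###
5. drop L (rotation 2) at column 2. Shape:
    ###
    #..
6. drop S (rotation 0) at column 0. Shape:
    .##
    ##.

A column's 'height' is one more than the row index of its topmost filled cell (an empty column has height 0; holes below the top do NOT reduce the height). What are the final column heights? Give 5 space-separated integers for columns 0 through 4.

Answer: 6 9 9 8 0

Derivation:
Drop 1: T rot3 at col 0 lands with bottom-row=0; cleared 0 line(s) (total 0); column heights now [2 3 0 0 0], max=3
Drop 2: I rot1 at col 2 lands with bottom-row=0; cleared 0 line(s) (total 0); column heights now [2 3 4 0 0], max=4
Drop 3: J rot2 at col 0 lands with bottom-row=4; cleared 0 line(s) (total 0); column heights now [6 6 6 0 0], max=6
Drop 4: L rot0 at col 1 lands with bottom-row=6; cleared 0 line(s) (total 0); column heights now [6 7 7 8 0], max=8
Drop 5: L rot2 at col 2 lands with bottom-row=7; cleared 0 line(s) (total 0); column heights now [6 7 9 9 9], max=9
Drop 6: S rot0 at col 0 lands with bottom-row=8; cleared 1 line(s) (total 1); column heights now [6 9 9 8 0], max=9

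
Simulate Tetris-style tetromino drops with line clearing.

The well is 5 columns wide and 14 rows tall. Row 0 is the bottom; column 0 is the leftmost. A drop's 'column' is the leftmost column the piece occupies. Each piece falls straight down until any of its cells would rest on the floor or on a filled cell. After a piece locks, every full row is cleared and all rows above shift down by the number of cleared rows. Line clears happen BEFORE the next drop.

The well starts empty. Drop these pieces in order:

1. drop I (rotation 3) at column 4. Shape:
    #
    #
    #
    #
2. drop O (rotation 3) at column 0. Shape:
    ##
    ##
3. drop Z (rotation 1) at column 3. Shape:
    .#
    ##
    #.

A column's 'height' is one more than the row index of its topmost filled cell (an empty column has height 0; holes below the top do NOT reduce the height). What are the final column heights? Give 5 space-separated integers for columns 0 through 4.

Answer: 2 2 0 5 6

Derivation:
Drop 1: I rot3 at col 4 lands with bottom-row=0; cleared 0 line(s) (total 0); column heights now [0 0 0 0 4], max=4
Drop 2: O rot3 at col 0 lands with bottom-row=0; cleared 0 line(s) (total 0); column heights now [2 2 0 0 4], max=4
Drop 3: Z rot1 at col 3 lands with bottom-row=3; cleared 0 line(s) (total 0); column heights now [2 2 0 5 6], max=6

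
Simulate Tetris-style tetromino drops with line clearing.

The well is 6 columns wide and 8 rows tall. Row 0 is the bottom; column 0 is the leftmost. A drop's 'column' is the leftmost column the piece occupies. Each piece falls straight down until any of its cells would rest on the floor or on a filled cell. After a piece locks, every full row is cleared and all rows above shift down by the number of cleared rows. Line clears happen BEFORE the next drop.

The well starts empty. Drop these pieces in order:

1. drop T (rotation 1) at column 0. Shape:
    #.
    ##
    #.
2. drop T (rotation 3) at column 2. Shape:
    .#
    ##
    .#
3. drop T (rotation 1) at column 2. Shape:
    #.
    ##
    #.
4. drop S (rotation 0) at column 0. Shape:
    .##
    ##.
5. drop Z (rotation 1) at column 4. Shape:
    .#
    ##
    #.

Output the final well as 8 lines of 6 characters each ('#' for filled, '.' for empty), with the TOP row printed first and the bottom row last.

Answer: ......
......
......
.##...
###...
..##..
#.##.#
#..##.

Derivation:
Drop 1: T rot1 at col 0 lands with bottom-row=0; cleared 0 line(s) (total 0); column heights now [3 2 0 0 0 0], max=3
Drop 2: T rot3 at col 2 lands with bottom-row=0; cleared 0 line(s) (total 0); column heights now [3 2 2 3 0 0], max=3
Drop 3: T rot1 at col 2 lands with bottom-row=2; cleared 0 line(s) (total 0); column heights now [3 2 5 4 0 0], max=5
Drop 4: S rot0 at col 0 lands with bottom-row=4; cleared 0 line(s) (total 0); column heights now [5 6 6 4 0 0], max=6
Drop 5: Z rot1 at col 4 lands with bottom-row=0; cleared 1 line(s) (total 1); column heights now [4 5 5 3 1 2], max=5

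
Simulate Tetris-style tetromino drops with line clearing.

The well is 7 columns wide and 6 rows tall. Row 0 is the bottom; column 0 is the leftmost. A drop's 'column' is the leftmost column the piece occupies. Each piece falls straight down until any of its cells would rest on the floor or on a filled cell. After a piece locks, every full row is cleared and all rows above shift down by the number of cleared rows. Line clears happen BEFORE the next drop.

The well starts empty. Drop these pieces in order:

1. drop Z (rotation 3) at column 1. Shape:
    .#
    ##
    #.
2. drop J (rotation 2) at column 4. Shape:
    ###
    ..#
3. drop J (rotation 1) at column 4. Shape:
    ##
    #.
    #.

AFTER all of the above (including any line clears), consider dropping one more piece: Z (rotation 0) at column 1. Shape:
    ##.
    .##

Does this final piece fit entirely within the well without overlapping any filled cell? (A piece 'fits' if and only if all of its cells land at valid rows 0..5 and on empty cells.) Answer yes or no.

Drop 1: Z rot3 at col 1 lands with bottom-row=0; cleared 0 line(s) (total 0); column heights now [0 2 3 0 0 0 0], max=3
Drop 2: J rot2 at col 4 lands with bottom-row=0; cleared 0 line(s) (total 0); column heights now [0 2 3 0 2 2 2], max=3
Drop 3: J rot1 at col 4 lands with bottom-row=2; cleared 0 line(s) (total 0); column heights now [0 2 3 0 5 5 2], max=5
Test piece Z rot0 at col 1 (width 3): heights before test = [0 2 3 0 5 5 2]; fits = True

Answer: yes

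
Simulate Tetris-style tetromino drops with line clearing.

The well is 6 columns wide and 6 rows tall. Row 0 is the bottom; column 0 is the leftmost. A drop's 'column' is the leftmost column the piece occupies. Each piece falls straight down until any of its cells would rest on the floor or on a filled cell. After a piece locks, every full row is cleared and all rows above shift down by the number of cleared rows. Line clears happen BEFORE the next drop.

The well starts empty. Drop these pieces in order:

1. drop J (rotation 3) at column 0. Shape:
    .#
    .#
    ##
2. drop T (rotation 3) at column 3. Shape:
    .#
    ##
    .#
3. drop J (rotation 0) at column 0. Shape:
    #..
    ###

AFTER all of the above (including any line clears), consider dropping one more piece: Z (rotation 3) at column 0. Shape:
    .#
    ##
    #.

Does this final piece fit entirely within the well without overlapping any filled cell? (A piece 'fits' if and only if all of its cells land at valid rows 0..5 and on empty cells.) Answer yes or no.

Answer: no

Derivation:
Drop 1: J rot3 at col 0 lands with bottom-row=0; cleared 0 line(s) (total 0); column heights now [1 3 0 0 0 0], max=3
Drop 2: T rot3 at col 3 lands with bottom-row=0; cleared 0 line(s) (total 0); column heights now [1 3 0 2 3 0], max=3
Drop 3: J rot0 at col 0 lands with bottom-row=3; cleared 0 line(s) (total 0); column heights now [5 4 4 2 3 0], max=5
Test piece Z rot3 at col 0 (width 2): heights before test = [5 4 4 2 3 0]; fits = False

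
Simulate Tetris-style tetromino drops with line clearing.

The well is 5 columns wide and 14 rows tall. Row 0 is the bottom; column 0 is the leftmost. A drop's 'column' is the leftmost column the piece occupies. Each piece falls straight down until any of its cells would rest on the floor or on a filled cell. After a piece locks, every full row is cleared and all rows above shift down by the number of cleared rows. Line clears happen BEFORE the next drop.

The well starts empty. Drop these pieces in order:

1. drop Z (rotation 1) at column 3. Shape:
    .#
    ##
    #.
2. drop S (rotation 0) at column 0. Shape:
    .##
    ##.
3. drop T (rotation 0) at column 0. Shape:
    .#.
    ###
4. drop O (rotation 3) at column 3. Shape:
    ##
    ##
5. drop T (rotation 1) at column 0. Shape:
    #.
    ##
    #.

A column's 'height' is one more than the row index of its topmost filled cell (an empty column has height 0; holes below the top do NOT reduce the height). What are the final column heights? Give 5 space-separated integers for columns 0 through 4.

Drop 1: Z rot1 at col 3 lands with bottom-row=0; cleared 0 line(s) (total 0); column heights now [0 0 0 2 3], max=3
Drop 2: S rot0 at col 0 lands with bottom-row=0; cleared 0 line(s) (total 0); column heights now [1 2 2 2 3], max=3
Drop 3: T rot0 at col 0 lands with bottom-row=2; cleared 0 line(s) (total 0); column heights now [3 4 3 2 3], max=4
Drop 4: O rot3 at col 3 lands with bottom-row=3; cleared 0 line(s) (total 0); column heights now [3 4 3 5 5], max=5
Drop 5: T rot1 at col 0 lands with bottom-row=3; cleared 0 line(s) (total 0); column heights now [6 5 3 5 5], max=6

Answer: 6 5 3 5 5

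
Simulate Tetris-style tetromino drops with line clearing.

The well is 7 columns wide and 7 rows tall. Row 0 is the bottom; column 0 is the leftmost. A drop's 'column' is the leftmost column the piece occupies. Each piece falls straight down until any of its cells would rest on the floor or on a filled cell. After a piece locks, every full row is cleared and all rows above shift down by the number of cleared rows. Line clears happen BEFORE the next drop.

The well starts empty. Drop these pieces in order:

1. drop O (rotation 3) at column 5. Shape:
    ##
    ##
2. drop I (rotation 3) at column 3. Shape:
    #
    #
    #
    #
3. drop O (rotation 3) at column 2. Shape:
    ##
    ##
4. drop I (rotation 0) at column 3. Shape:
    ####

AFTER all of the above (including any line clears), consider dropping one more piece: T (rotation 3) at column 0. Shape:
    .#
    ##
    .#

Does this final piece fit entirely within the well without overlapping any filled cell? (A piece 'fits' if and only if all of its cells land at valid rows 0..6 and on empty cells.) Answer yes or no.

Drop 1: O rot3 at col 5 lands with bottom-row=0; cleared 0 line(s) (total 0); column heights now [0 0 0 0 0 2 2], max=2
Drop 2: I rot3 at col 3 lands with bottom-row=0; cleared 0 line(s) (total 0); column heights now [0 0 0 4 0 2 2], max=4
Drop 3: O rot3 at col 2 lands with bottom-row=4; cleared 0 line(s) (total 0); column heights now [0 0 6 6 0 2 2], max=6
Drop 4: I rot0 at col 3 lands with bottom-row=6; cleared 0 line(s) (total 0); column heights now [0 0 6 7 7 7 7], max=7
Test piece T rot3 at col 0 (width 2): heights before test = [0 0 6 7 7 7 7]; fits = True

Answer: yes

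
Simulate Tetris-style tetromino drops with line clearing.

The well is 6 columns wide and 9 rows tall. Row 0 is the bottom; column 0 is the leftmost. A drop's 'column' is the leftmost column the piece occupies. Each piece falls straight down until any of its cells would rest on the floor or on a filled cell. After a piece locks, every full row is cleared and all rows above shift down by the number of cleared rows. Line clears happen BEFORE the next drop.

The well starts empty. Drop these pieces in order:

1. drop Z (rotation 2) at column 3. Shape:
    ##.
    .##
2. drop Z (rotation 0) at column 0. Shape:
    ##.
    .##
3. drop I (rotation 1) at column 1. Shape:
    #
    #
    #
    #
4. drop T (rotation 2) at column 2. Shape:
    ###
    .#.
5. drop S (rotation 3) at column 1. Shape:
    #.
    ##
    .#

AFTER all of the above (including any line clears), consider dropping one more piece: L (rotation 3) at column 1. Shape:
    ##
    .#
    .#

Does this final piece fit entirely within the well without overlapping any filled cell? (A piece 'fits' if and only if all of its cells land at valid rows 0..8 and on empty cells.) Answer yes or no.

Drop 1: Z rot2 at col 3 lands with bottom-row=0; cleared 0 line(s) (total 0); column heights now [0 0 0 2 2 1], max=2
Drop 2: Z rot0 at col 0 lands with bottom-row=0; cleared 0 line(s) (total 0); column heights now [2 2 1 2 2 1], max=2
Drop 3: I rot1 at col 1 lands with bottom-row=2; cleared 0 line(s) (total 0); column heights now [2 6 1 2 2 1], max=6
Drop 4: T rot2 at col 2 lands with bottom-row=2; cleared 0 line(s) (total 0); column heights now [2 6 4 4 4 1], max=6
Drop 5: S rot3 at col 1 lands with bottom-row=5; cleared 0 line(s) (total 0); column heights now [2 8 7 4 4 1], max=8
Test piece L rot3 at col 1 (width 2): heights before test = [2 8 7 4 4 1]; fits = False

Answer: no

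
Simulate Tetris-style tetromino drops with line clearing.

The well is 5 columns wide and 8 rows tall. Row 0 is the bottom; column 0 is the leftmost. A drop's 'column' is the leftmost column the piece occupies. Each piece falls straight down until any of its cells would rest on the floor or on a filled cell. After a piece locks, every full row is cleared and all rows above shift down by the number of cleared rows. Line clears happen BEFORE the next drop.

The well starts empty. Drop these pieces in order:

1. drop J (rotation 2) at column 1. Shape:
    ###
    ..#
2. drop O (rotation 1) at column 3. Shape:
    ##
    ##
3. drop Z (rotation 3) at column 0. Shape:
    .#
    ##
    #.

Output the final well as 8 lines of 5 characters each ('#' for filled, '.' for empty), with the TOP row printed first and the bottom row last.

Drop 1: J rot2 at col 1 lands with bottom-row=0; cleared 0 line(s) (total 0); column heights now [0 2 2 2 0], max=2
Drop 2: O rot1 at col 3 lands with bottom-row=2; cleared 0 line(s) (total 0); column heights now [0 2 2 4 4], max=4
Drop 3: Z rot3 at col 0 lands with bottom-row=1; cleared 0 line(s) (total 0); column heights now [3 4 2 4 4], max=4

Answer: .....
.....
.....
.....
.#.##
##.##
####.
...#.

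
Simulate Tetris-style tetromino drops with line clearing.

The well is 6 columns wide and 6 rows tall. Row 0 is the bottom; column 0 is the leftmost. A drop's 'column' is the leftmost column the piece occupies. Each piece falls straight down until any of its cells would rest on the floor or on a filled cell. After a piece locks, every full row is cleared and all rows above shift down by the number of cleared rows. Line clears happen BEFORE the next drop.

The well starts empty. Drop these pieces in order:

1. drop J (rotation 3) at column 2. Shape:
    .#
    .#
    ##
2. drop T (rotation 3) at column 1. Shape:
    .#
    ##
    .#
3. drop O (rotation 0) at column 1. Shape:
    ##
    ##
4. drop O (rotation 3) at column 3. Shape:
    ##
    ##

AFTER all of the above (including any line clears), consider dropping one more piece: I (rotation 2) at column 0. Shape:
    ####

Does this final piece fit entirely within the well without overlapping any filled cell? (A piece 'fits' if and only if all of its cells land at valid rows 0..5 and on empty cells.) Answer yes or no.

Answer: no

Derivation:
Drop 1: J rot3 at col 2 lands with bottom-row=0; cleared 0 line(s) (total 0); column heights now [0 0 1 3 0 0], max=3
Drop 2: T rot3 at col 1 lands with bottom-row=1; cleared 0 line(s) (total 0); column heights now [0 3 4 3 0 0], max=4
Drop 3: O rot0 at col 1 lands with bottom-row=4; cleared 0 line(s) (total 0); column heights now [0 6 6 3 0 0], max=6
Drop 4: O rot3 at col 3 lands with bottom-row=3; cleared 0 line(s) (total 0); column heights now [0 6 6 5 5 0], max=6
Test piece I rot2 at col 0 (width 4): heights before test = [0 6 6 5 5 0]; fits = False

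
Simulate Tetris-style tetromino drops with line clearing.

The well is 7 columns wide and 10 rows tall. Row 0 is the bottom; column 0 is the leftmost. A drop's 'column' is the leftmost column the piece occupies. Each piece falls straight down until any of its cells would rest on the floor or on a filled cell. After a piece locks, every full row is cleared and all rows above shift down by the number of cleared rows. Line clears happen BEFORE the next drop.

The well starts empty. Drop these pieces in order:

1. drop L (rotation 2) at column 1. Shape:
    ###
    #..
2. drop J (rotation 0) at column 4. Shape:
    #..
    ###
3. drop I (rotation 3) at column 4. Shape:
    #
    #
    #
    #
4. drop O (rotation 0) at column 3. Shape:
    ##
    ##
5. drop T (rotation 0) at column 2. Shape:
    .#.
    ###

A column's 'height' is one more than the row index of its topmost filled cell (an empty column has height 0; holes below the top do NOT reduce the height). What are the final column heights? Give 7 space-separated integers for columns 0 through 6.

Drop 1: L rot2 at col 1 lands with bottom-row=0; cleared 0 line(s) (total 0); column heights now [0 2 2 2 0 0 0], max=2
Drop 2: J rot0 at col 4 lands with bottom-row=0; cleared 0 line(s) (total 0); column heights now [0 2 2 2 2 1 1], max=2
Drop 3: I rot3 at col 4 lands with bottom-row=2; cleared 0 line(s) (total 0); column heights now [0 2 2 2 6 1 1], max=6
Drop 4: O rot0 at col 3 lands with bottom-row=6; cleared 0 line(s) (total 0); column heights now [0 2 2 8 8 1 1], max=8
Drop 5: T rot0 at col 2 lands with bottom-row=8; cleared 0 line(s) (total 0); column heights now [0 2 9 10 9 1 1], max=10

Answer: 0 2 9 10 9 1 1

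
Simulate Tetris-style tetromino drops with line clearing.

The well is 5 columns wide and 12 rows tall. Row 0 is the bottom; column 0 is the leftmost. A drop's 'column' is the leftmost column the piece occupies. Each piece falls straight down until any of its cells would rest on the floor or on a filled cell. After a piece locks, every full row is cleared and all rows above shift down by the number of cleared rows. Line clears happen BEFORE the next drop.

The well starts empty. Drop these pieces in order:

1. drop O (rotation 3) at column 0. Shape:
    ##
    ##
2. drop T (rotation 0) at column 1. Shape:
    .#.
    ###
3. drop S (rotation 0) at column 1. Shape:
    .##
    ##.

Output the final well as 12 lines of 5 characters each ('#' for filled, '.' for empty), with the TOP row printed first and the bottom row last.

Answer: .....
.....
.....
.....
.....
.....
..##.
.##..
..#..
.###.
##...
##...

Derivation:
Drop 1: O rot3 at col 0 lands with bottom-row=0; cleared 0 line(s) (total 0); column heights now [2 2 0 0 0], max=2
Drop 2: T rot0 at col 1 lands with bottom-row=2; cleared 0 line(s) (total 0); column heights now [2 3 4 3 0], max=4
Drop 3: S rot0 at col 1 lands with bottom-row=4; cleared 0 line(s) (total 0); column heights now [2 5 6 6 0], max=6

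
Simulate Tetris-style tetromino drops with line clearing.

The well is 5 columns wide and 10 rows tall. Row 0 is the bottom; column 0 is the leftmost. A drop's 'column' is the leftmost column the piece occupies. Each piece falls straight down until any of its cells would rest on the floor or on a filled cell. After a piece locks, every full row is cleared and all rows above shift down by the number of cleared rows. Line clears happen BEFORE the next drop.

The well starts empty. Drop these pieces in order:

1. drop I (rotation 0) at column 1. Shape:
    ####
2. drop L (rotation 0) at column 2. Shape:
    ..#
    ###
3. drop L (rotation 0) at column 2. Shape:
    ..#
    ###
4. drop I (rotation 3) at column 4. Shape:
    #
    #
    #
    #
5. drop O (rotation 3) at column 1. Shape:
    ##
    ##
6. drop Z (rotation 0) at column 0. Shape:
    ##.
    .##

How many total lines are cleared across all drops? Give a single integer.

Drop 1: I rot0 at col 1 lands with bottom-row=0; cleared 0 line(s) (total 0); column heights now [0 1 1 1 1], max=1
Drop 2: L rot0 at col 2 lands with bottom-row=1; cleared 0 line(s) (total 0); column heights now [0 1 2 2 3], max=3
Drop 3: L rot0 at col 2 lands with bottom-row=3; cleared 0 line(s) (total 0); column heights now [0 1 4 4 5], max=5
Drop 4: I rot3 at col 4 lands with bottom-row=5; cleared 0 line(s) (total 0); column heights now [0 1 4 4 9], max=9
Drop 5: O rot3 at col 1 lands with bottom-row=4; cleared 0 line(s) (total 0); column heights now [0 6 6 4 9], max=9
Drop 6: Z rot0 at col 0 lands with bottom-row=6; cleared 0 line(s) (total 0); column heights now [8 8 7 4 9], max=9

Answer: 0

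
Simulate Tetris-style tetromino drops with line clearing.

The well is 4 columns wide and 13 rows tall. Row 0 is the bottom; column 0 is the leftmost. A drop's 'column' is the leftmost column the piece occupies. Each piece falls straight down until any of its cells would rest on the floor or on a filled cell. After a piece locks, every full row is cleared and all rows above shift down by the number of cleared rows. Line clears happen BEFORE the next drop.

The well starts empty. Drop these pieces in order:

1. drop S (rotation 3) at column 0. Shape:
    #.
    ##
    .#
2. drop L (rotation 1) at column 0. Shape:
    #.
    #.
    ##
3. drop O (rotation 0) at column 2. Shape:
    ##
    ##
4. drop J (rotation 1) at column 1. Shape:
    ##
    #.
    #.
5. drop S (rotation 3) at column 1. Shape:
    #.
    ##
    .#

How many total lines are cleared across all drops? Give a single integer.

Answer: 1

Derivation:
Drop 1: S rot3 at col 0 lands with bottom-row=0; cleared 0 line(s) (total 0); column heights now [3 2 0 0], max=3
Drop 2: L rot1 at col 0 lands with bottom-row=3; cleared 0 line(s) (total 0); column heights now [6 4 0 0], max=6
Drop 3: O rot0 at col 2 lands with bottom-row=0; cleared 1 line(s) (total 1); column heights now [5 3 1 1], max=5
Drop 4: J rot1 at col 1 lands with bottom-row=3; cleared 0 line(s) (total 1); column heights now [5 6 6 1], max=6
Drop 5: S rot3 at col 1 lands with bottom-row=6; cleared 0 line(s) (total 1); column heights now [5 9 8 1], max=9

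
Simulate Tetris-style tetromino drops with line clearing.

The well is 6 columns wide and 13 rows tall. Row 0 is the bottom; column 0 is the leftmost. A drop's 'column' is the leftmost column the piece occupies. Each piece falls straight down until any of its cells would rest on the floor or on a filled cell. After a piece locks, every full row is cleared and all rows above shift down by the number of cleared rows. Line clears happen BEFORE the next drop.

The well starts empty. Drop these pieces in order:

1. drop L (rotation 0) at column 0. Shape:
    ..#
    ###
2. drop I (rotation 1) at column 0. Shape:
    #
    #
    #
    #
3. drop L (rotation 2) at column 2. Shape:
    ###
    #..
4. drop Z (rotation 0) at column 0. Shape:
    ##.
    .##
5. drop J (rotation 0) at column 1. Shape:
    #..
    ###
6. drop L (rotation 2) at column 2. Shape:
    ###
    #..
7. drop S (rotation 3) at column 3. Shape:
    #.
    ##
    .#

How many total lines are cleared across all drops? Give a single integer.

Drop 1: L rot0 at col 0 lands with bottom-row=0; cleared 0 line(s) (total 0); column heights now [1 1 2 0 0 0], max=2
Drop 2: I rot1 at col 0 lands with bottom-row=1; cleared 0 line(s) (total 0); column heights now [5 1 2 0 0 0], max=5
Drop 3: L rot2 at col 2 lands with bottom-row=2; cleared 0 line(s) (total 0); column heights now [5 1 4 4 4 0], max=5
Drop 4: Z rot0 at col 0 lands with bottom-row=4; cleared 0 line(s) (total 0); column heights now [6 6 5 4 4 0], max=6
Drop 5: J rot0 at col 1 lands with bottom-row=6; cleared 0 line(s) (total 0); column heights now [6 8 7 7 4 0], max=8
Drop 6: L rot2 at col 2 lands with bottom-row=7; cleared 0 line(s) (total 0); column heights now [6 8 9 9 9 0], max=9
Drop 7: S rot3 at col 3 lands with bottom-row=9; cleared 0 line(s) (total 0); column heights now [6 8 9 12 11 0], max=12

Answer: 0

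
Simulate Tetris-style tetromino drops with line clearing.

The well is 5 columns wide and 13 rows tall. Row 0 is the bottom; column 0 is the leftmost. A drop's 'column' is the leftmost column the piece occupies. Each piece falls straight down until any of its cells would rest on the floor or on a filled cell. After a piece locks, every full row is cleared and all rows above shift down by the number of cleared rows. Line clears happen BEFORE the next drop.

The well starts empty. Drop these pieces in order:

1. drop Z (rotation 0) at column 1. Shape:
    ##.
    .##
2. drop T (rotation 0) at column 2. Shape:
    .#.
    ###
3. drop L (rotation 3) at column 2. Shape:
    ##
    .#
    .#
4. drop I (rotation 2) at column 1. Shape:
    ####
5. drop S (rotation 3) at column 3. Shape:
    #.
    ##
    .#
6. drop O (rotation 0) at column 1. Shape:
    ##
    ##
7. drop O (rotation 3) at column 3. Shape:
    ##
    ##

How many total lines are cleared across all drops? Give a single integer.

Drop 1: Z rot0 at col 1 lands with bottom-row=0; cleared 0 line(s) (total 0); column heights now [0 2 2 1 0], max=2
Drop 2: T rot0 at col 2 lands with bottom-row=2; cleared 0 line(s) (total 0); column heights now [0 2 3 4 3], max=4
Drop 3: L rot3 at col 2 lands with bottom-row=4; cleared 0 line(s) (total 0); column heights now [0 2 7 7 3], max=7
Drop 4: I rot2 at col 1 lands with bottom-row=7; cleared 0 line(s) (total 0); column heights now [0 8 8 8 8], max=8
Drop 5: S rot3 at col 3 lands with bottom-row=8; cleared 0 line(s) (total 0); column heights now [0 8 8 11 10], max=11
Drop 6: O rot0 at col 1 lands with bottom-row=8; cleared 0 line(s) (total 0); column heights now [0 10 10 11 10], max=11
Drop 7: O rot3 at col 3 lands with bottom-row=11; cleared 0 line(s) (total 0); column heights now [0 10 10 13 13], max=13

Answer: 0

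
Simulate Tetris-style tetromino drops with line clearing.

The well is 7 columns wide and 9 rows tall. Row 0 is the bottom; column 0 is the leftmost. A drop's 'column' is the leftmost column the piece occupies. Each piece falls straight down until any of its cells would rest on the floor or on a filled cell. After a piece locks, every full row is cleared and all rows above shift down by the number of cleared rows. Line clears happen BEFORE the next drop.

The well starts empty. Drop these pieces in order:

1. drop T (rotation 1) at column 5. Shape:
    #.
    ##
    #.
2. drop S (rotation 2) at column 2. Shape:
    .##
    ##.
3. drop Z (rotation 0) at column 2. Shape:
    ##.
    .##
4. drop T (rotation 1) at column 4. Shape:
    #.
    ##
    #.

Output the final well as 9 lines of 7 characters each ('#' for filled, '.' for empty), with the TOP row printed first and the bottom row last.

Drop 1: T rot1 at col 5 lands with bottom-row=0; cleared 0 line(s) (total 0); column heights now [0 0 0 0 0 3 2], max=3
Drop 2: S rot2 at col 2 lands with bottom-row=0; cleared 0 line(s) (total 0); column heights now [0 0 1 2 2 3 2], max=3
Drop 3: Z rot0 at col 2 lands with bottom-row=2; cleared 0 line(s) (total 0); column heights now [0 0 4 4 3 3 2], max=4
Drop 4: T rot1 at col 4 lands with bottom-row=3; cleared 0 line(s) (total 0); column heights now [0 0 4 4 6 5 2], max=6

Answer: .......
.......
.......
....#..
....##.
..###..
...###.
...####
..##.#.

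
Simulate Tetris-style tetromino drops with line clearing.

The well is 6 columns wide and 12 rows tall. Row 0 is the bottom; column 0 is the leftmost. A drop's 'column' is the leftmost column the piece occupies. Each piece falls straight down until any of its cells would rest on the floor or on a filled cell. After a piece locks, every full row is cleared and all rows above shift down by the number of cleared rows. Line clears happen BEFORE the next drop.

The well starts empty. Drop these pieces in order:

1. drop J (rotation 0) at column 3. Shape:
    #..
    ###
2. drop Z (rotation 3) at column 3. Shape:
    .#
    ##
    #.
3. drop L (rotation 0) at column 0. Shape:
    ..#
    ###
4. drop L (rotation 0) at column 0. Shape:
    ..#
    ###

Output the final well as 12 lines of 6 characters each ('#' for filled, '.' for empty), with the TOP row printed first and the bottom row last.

Answer: ......
......
......
......
......
......
......
......
....#.
..###.
####..
..##..

Derivation:
Drop 1: J rot0 at col 3 lands with bottom-row=0; cleared 0 line(s) (total 0); column heights now [0 0 0 2 1 1], max=2
Drop 2: Z rot3 at col 3 lands with bottom-row=2; cleared 0 line(s) (total 0); column heights now [0 0 0 4 5 1], max=5
Drop 3: L rot0 at col 0 lands with bottom-row=0; cleared 1 line(s) (total 1); column heights now [0 0 1 3 4 0], max=4
Drop 4: L rot0 at col 0 lands with bottom-row=1; cleared 0 line(s) (total 1); column heights now [2 2 3 3 4 0], max=4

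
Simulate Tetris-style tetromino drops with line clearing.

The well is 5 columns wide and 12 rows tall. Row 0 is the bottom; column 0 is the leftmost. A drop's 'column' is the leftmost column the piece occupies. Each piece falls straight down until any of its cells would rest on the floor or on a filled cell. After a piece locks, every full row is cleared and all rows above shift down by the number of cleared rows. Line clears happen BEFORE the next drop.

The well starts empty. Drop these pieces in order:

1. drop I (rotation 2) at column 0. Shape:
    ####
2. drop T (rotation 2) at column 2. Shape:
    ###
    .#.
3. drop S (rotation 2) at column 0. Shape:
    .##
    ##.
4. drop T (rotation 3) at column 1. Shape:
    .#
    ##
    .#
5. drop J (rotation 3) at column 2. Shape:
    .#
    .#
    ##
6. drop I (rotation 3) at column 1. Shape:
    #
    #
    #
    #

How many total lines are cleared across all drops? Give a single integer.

Answer: 1

Derivation:
Drop 1: I rot2 at col 0 lands with bottom-row=0; cleared 0 line(s) (total 0); column heights now [1 1 1 1 0], max=1
Drop 2: T rot2 at col 2 lands with bottom-row=1; cleared 0 line(s) (total 0); column heights now [1 1 3 3 3], max=3
Drop 3: S rot2 at col 0 lands with bottom-row=2; cleared 1 line(s) (total 1); column heights now [1 3 3 2 0], max=3
Drop 4: T rot3 at col 1 lands with bottom-row=3; cleared 0 line(s) (total 1); column heights now [1 5 6 2 0], max=6
Drop 5: J rot3 at col 2 lands with bottom-row=6; cleared 0 line(s) (total 1); column heights now [1 5 7 9 0], max=9
Drop 6: I rot3 at col 1 lands with bottom-row=5; cleared 0 line(s) (total 1); column heights now [1 9 7 9 0], max=9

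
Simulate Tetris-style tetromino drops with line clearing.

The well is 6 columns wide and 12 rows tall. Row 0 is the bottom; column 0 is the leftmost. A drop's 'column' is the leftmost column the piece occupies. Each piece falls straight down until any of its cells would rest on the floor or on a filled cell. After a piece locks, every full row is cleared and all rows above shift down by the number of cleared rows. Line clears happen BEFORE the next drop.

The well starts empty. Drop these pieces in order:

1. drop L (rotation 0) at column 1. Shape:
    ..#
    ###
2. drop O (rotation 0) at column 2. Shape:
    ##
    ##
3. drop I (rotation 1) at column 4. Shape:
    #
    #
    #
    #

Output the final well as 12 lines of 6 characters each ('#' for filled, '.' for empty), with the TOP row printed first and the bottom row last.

Drop 1: L rot0 at col 1 lands with bottom-row=0; cleared 0 line(s) (total 0); column heights now [0 1 1 2 0 0], max=2
Drop 2: O rot0 at col 2 lands with bottom-row=2; cleared 0 line(s) (total 0); column heights now [0 1 4 4 0 0], max=4
Drop 3: I rot1 at col 4 lands with bottom-row=0; cleared 0 line(s) (total 0); column heights now [0 1 4 4 4 0], max=4

Answer: ......
......
......
......
......
......
......
......
..###.
..###.
...##.
.####.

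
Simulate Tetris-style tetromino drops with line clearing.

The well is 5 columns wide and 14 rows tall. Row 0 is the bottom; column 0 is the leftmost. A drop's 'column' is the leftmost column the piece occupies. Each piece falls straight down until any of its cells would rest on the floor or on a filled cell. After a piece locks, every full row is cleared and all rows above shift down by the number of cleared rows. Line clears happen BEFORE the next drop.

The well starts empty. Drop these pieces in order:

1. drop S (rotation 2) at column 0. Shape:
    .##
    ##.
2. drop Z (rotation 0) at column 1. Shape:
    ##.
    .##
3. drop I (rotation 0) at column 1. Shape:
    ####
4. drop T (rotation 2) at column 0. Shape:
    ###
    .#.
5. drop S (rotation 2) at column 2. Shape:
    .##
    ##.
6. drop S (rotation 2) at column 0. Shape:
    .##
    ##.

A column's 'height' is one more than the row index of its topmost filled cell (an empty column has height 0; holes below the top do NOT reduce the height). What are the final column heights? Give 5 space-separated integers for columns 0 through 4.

Drop 1: S rot2 at col 0 lands with bottom-row=0; cleared 0 line(s) (total 0); column heights now [1 2 2 0 0], max=2
Drop 2: Z rot0 at col 1 lands with bottom-row=2; cleared 0 line(s) (total 0); column heights now [1 4 4 3 0], max=4
Drop 3: I rot0 at col 1 lands with bottom-row=4; cleared 0 line(s) (total 0); column heights now [1 5 5 5 5], max=5
Drop 4: T rot2 at col 0 lands with bottom-row=5; cleared 0 line(s) (total 0); column heights now [7 7 7 5 5], max=7
Drop 5: S rot2 at col 2 lands with bottom-row=7; cleared 0 line(s) (total 0); column heights now [7 7 8 9 9], max=9
Drop 6: S rot2 at col 0 lands with bottom-row=7; cleared 0 line(s) (total 0); column heights now [8 9 9 9 9], max=9

Answer: 8 9 9 9 9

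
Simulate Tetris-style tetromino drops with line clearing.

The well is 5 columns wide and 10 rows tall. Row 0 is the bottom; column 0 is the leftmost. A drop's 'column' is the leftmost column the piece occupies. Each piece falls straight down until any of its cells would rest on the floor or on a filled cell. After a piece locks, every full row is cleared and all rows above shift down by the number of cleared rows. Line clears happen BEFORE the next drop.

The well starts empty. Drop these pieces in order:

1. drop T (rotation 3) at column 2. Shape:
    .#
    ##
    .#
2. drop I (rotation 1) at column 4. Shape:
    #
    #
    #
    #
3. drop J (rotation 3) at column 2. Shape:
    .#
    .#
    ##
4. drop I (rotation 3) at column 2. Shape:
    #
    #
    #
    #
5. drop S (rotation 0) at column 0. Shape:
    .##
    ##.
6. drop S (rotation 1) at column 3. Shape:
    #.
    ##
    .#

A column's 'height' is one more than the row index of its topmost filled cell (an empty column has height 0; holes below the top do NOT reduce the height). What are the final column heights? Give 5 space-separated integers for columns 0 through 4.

Drop 1: T rot3 at col 2 lands with bottom-row=0; cleared 0 line(s) (total 0); column heights now [0 0 2 3 0], max=3
Drop 2: I rot1 at col 4 lands with bottom-row=0; cleared 0 line(s) (total 0); column heights now [0 0 2 3 4], max=4
Drop 3: J rot3 at col 2 lands with bottom-row=3; cleared 0 line(s) (total 0); column heights now [0 0 4 6 4], max=6
Drop 4: I rot3 at col 2 lands with bottom-row=4; cleared 0 line(s) (total 0); column heights now [0 0 8 6 4], max=8
Drop 5: S rot0 at col 0 lands with bottom-row=7; cleared 0 line(s) (total 0); column heights now [8 9 9 6 4], max=9
Drop 6: S rot1 at col 3 lands with bottom-row=5; cleared 0 line(s) (total 0); column heights now [8 9 9 8 7], max=9

Answer: 8 9 9 8 7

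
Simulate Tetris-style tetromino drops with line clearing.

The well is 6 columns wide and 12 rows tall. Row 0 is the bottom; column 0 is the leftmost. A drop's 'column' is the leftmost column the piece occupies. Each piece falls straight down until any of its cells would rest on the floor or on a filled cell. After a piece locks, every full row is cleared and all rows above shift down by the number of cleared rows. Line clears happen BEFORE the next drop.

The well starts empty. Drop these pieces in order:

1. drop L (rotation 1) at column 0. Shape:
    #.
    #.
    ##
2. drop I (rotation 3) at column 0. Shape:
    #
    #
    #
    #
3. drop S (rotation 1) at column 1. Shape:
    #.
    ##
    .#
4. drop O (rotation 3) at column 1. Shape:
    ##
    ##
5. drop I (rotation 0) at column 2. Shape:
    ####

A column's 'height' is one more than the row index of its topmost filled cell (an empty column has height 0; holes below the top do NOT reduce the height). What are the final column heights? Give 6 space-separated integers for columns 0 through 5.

Drop 1: L rot1 at col 0 lands with bottom-row=0; cleared 0 line(s) (total 0); column heights now [3 1 0 0 0 0], max=3
Drop 2: I rot3 at col 0 lands with bottom-row=3; cleared 0 line(s) (total 0); column heights now [7 1 0 0 0 0], max=7
Drop 3: S rot1 at col 1 lands with bottom-row=0; cleared 0 line(s) (total 0); column heights now [7 3 2 0 0 0], max=7
Drop 4: O rot3 at col 1 lands with bottom-row=3; cleared 0 line(s) (total 0); column heights now [7 5 5 0 0 0], max=7
Drop 5: I rot0 at col 2 lands with bottom-row=5; cleared 0 line(s) (total 0); column heights now [7 5 6 6 6 6], max=7

Answer: 7 5 6 6 6 6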